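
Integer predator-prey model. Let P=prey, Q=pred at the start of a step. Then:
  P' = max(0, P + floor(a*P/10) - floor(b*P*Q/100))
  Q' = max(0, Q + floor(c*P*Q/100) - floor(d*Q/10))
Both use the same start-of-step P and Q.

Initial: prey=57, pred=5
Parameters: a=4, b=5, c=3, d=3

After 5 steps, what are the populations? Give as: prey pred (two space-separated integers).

Step 1: prey: 57+22-14=65; pred: 5+8-1=12
Step 2: prey: 65+26-39=52; pred: 12+23-3=32
Step 3: prey: 52+20-83=0; pred: 32+49-9=72
Step 4: prey: 0+0-0=0; pred: 72+0-21=51
Step 5: prey: 0+0-0=0; pred: 51+0-15=36

Answer: 0 36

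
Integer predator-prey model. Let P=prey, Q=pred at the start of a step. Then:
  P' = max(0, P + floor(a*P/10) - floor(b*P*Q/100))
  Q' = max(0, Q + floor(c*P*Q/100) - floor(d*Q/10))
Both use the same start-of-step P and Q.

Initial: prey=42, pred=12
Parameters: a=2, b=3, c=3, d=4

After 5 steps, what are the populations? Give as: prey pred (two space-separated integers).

Step 1: prey: 42+8-15=35; pred: 12+15-4=23
Step 2: prey: 35+7-24=18; pred: 23+24-9=38
Step 3: prey: 18+3-20=1; pred: 38+20-15=43
Step 4: prey: 1+0-1=0; pred: 43+1-17=27
Step 5: prey: 0+0-0=0; pred: 27+0-10=17

Answer: 0 17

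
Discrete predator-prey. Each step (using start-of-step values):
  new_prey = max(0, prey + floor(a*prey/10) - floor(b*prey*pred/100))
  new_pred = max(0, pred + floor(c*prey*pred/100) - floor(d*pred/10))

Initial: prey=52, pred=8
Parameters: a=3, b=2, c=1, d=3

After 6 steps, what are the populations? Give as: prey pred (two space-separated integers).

Step 1: prey: 52+15-8=59; pred: 8+4-2=10
Step 2: prey: 59+17-11=65; pred: 10+5-3=12
Step 3: prey: 65+19-15=69; pred: 12+7-3=16
Step 4: prey: 69+20-22=67; pred: 16+11-4=23
Step 5: prey: 67+20-30=57; pred: 23+15-6=32
Step 6: prey: 57+17-36=38; pred: 32+18-9=41

Answer: 38 41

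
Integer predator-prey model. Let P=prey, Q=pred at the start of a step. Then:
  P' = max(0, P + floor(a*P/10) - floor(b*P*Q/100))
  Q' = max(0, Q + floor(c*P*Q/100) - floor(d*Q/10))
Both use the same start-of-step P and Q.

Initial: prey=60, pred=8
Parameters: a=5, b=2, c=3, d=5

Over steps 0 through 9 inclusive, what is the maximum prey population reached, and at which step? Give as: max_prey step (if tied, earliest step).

Step 1: prey: 60+30-9=81; pred: 8+14-4=18
Step 2: prey: 81+40-29=92; pred: 18+43-9=52
Step 3: prey: 92+46-95=43; pred: 52+143-26=169
Step 4: prey: 43+21-145=0; pred: 169+218-84=303
Step 5: prey: 0+0-0=0; pred: 303+0-151=152
Step 6: prey: 0+0-0=0; pred: 152+0-76=76
Step 7: prey: 0+0-0=0; pred: 76+0-38=38
Step 8: prey: 0+0-0=0; pred: 38+0-19=19
Step 9: prey: 0+0-0=0; pred: 19+0-9=10
Max prey = 92 at step 2

Answer: 92 2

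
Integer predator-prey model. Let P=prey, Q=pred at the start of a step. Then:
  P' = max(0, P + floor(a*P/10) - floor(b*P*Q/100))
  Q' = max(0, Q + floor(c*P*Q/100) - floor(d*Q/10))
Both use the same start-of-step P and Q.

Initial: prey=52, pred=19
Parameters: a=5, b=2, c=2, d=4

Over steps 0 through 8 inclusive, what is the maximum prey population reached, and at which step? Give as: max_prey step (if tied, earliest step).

Step 1: prey: 52+26-19=59; pred: 19+19-7=31
Step 2: prey: 59+29-36=52; pred: 31+36-12=55
Step 3: prey: 52+26-57=21; pred: 55+57-22=90
Step 4: prey: 21+10-37=0; pred: 90+37-36=91
Step 5: prey: 0+0-0=0; pred: 91+0-36=55
Step 6: prey: 0+0-0=0; pred: 55+0-22=33
Step 7: prey: 0+0-0=0; pred: 33+0-13=20
Step 8: prey: 0+0-0=0; pred: 20+0-8=12
Max prey = 59 at step 1

Answer: 59 1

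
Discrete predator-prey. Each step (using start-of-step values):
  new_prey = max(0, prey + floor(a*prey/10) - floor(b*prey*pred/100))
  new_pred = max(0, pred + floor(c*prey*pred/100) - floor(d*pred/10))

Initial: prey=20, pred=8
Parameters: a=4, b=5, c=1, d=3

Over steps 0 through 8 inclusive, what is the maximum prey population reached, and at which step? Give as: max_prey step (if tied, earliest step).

Step 1: prey: 20+8-8=20; pred: 8+1-2=7
Step 2: prey: 20+8-7=21; pred: 7+1-2=6
Step 3: prey: 21+8-6=23; pred: 6+1-1=6
Step 4: prey: 23+9-6=26; pred: 6+1-1=6
Step 5: prey: 26+10-7=29; pred: 6+1-1=6
Step 6: prey: 29+11-8=32; pred: 6+1-1=6
Step 7: prey: 32+12-9=35; pred: 6+1-1=6
Step 8: prey: 35+14-10=39; pred: 6+2-1=7
Max prey = 39 at step 8

Answer: 39 8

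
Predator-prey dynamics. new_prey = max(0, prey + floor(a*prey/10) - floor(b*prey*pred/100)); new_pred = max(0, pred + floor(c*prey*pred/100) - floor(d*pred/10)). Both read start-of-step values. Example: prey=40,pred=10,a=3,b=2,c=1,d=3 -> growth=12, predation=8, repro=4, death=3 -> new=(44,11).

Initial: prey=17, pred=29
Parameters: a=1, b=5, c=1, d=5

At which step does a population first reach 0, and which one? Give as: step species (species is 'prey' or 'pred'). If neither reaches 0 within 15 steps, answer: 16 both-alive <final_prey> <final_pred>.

Step 1: prey: 17+1-24=0; pred: 29+4-14=19
First extinction: prey at step 1

Answer: 1 prey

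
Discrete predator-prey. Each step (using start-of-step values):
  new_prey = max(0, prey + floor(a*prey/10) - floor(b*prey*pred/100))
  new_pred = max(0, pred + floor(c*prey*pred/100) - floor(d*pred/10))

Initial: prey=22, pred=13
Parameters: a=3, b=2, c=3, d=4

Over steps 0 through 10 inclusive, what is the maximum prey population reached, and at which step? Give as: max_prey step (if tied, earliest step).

Answer: 23 1

Derivation:
Step 1: prey: 22+6-5=23; pred: 13+8-5=16
Step 2: prey: 23+6-7=22; pred: 16+11-6=21
Step 3: prey: 22+6-9=19; pred: 21+13-8=26
Step 4: prey: 19+5-9=15; pred: 26+14-10=30
Step 5: prey: 15+4-9=10; pred: 30+13-12=31
Step 6: prey: 10+3-6=7; pred: 31+9-12=28
Step 7: prey: 7+2-3=6; pred: 28+5-11=22
Step 8: prey: 6+1-2=5; pred: 22+3-8=17
Step 9: prey: 5+1-1=5; pred: 17+2-6=13
Step 10: prey: 5+1-1=5; pred: 13+1-5=9
Max prey = 23 at step 1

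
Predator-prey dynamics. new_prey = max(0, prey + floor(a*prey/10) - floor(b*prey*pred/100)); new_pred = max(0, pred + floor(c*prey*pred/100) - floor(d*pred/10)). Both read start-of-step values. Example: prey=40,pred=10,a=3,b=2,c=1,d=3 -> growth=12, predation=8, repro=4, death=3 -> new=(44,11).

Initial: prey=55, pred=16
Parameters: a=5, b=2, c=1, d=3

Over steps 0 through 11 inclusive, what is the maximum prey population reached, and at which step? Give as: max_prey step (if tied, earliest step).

Step 1: prey: 55+27-17=65; pred: 16+8-4=20
Step 2: prey: 65+32-26=71; pred: 20+13-6=27
Step 3: prey: 71+35-38=68; pred: 27+19-8=38
Step 4: prey: 68+34-51=51; pred: 38+25-11=52
Step 5: prey: 51+25-53=23; pred: 52+26-15=63
Step 6: prey: 23+11-28=6; pred: 63+14-18=59
Step 7: prey: 6+3-7=2; pred: 59+3-17=45
Step 8: prey: 2+1-1=2; pred: 45+0-13=32
Step 9: prey: 2+1-1=2; pred: 32+0-9=23
Step 10: prey: 2+1-0=3; pred: 23+0-6=17
Step 11: prey: 3+1-1=3; pred: 17+0-5=12
Max prey = 71 at step 2

Answer: 71 2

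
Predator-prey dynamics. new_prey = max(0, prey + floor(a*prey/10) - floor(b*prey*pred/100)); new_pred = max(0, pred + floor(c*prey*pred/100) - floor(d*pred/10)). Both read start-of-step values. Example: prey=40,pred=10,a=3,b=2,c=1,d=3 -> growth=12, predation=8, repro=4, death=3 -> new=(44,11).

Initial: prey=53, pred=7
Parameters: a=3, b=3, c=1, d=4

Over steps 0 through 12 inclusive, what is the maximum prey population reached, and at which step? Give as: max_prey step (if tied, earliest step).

Step 1: prey: 53+15-11=57; pred: 7+3-2=8
Step 2: prey: 57+17-13=61; pred: 8+4-3=9
Step 3: prey: 61+18-16=63; pred: 9+5-3=11
Step 4: prey: 63+18-20=61; pred: 11+6-4=13
Step 5: prey: 61+18-23=56; pred: 13+7-5=15
Step 6: prey: 56+16-25=47; pred: 15+8-6=17
Step 7: prey: 47+14-23=38; pred: 17+7-6=18
Step 8: prey: 38+11-20=29; pred: 18+6-7=17
Step 9: prey: 29+8-14=23; pred: 17+4-6=15
Step 10: prey: 23+6-10=19; pred: 15+3-6=12
Step 11: prey: 19+5-6=18; pred: 12+2-4=10
Step 12: prey: 18+5-5=18; pred: 10+1-4=7
Max prey = 63 at step 3

Answer: 63 3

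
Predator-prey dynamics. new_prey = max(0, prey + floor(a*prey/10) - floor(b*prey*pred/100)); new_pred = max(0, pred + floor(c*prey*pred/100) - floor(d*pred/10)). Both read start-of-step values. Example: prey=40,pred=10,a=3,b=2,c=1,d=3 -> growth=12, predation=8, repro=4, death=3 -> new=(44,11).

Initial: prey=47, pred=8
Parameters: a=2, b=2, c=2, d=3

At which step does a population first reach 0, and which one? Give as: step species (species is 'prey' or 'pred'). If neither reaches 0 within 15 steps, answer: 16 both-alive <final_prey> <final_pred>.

Answer: 6 prey

Derivation:
Step 1: prey: 47+9-7=49; pred: 8+7-2=13
Step 2: prey: 49+9-12=46; pred: 13+12-3=22
Step 3: prey: 46+9-20=35; pred: 22+20-6=36
Step 4: prey: 35+7-25=17; pred: 36+25-10=51
Step 5: prey: 17+3-17=3; pred: 51+17-15=53
Step 6: prey: 3+0-3=0; pred: 53+3-15=41
First extinction: prey at step 6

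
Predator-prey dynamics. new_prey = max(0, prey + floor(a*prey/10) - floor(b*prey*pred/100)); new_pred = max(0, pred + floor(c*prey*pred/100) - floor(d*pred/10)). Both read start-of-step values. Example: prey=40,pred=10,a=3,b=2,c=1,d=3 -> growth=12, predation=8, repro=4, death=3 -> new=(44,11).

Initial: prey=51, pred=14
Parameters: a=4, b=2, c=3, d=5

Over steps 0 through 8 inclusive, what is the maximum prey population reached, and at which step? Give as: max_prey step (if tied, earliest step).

Step 1: prey: 51+20-14=57; pred: 14+21-7=28
Step 2: prey: 57+22-31=48; pred: 28+47-14=61
Step 3: prey: 48+19-58=9; pred: 61+87-30=118
Step 4: prey: 9+3-21=0; pred: 118+31-59=90
Step 5: prey: 0+0-0=0; pred: 90+0-45=45
Step 6: prey: 0+0-0=0; pred: 45+0-22=23
Step 7: prey: 0+0-0=0; pred: 23+0-11=12
Step 8: prey: 0+0-0=0; pred: 12+0-6=6
Max prey = 57 at step 1

Answer: 57 1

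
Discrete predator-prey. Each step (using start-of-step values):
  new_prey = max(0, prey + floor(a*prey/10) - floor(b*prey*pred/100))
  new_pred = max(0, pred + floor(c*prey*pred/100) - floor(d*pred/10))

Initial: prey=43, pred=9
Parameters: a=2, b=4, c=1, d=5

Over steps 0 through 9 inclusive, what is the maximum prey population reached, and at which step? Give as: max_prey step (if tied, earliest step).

Answer: 65 9

Derivation:
Step 1: prey: 43+8-15=36; pred: 9+3-4=8
Step 2: prey: 36+7-11=32; pred: 8+2-4=6
Step 3: prey: 32+6-7=31; pred: 6+1-3=4
Step 4: prey: 31+6-4=33; pred: 4+1-2=3
Step 5: prey: 33+6-3=36; pred: 3+0-1=2
Step 6: prey: 36+7-2=41; pred: 2+0-1=1
Step 7: prey: 41+8-1=48; pred: 1+0-0=1
Step 8: prey: 48+9-1=56; pred: 1+0-0=1
Step 9: prey: 56+11-2=65; pred: 1+0-0=1
Max prey = 65 at step 9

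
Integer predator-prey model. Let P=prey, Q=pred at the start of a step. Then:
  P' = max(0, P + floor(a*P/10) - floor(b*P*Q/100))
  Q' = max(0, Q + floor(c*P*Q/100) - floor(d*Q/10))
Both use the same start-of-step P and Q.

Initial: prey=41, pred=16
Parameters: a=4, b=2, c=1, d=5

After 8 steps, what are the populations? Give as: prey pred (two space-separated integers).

Answer: 77 30

Derivation:
Step 1: prey: 41+16-13=44; pred: 16+6-8=14
Step 2: prey: 44+17-12=49; pred: 14+6-7=13
Step 3: prey: 49+19-12=56; pred: 13+6-6=13
Step 4: prey: 56+22-14=64; pred: 13+7-6=14
Step 5: prey: 64+25-17=72; pred: 14+8-7=15
Step 6: prey: 72+28-21=79; pred: 15+10-7=18
Step 7: prey: 79+31-28=82; pred: 18+14-9=23
Step 8: prey: 82+32-37=77; pred: 23+18-11=30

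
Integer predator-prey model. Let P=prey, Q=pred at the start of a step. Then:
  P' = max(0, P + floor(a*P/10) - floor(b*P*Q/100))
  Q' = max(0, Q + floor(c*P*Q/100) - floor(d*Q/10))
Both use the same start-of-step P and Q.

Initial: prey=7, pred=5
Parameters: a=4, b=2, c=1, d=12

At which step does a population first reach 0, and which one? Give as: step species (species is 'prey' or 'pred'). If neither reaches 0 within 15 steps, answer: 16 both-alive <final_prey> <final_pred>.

Answer: 1 pred

Derivation:
Step 1: prey: 7+2-0=9; pred: 5+0-6=0
First extinction: pred at step 1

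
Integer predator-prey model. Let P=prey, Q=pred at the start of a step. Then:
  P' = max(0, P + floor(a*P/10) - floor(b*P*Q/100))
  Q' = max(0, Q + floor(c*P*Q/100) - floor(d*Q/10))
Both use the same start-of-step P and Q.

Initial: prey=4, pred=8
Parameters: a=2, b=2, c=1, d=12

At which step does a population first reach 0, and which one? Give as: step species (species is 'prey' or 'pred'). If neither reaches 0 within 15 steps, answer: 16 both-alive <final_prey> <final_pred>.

Answer: 1 pred

Derivation:
Step 1: prey: 4+0-0=4; pred: 8+0-9=0
First extinction: pred at step 1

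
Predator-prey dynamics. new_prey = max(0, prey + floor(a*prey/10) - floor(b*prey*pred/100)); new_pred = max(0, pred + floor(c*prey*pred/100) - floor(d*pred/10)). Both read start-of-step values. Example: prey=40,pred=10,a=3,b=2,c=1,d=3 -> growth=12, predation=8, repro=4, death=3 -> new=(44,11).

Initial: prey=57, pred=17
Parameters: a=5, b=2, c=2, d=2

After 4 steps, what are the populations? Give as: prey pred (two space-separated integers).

Step 1: prey: 57+28-19=66; pred: 17+19-3=33
Step 2: prey: 66+33-43=56; pred: 33+43-6=70
Step 3: prey: 56+28-78=6; pred: 70+78-14=134
Step 4: prey: 6+3-16=0; pred: 134+16-26=124

Answer: 0 124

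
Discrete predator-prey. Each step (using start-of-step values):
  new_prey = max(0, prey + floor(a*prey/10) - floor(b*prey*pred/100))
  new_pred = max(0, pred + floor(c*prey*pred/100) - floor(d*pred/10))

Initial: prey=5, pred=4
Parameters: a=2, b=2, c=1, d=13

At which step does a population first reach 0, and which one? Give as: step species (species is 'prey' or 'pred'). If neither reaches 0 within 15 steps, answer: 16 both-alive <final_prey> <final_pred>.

Step 1: prey: 5+1-0=6; pred: 4+0-5=0
First extinction: pred at step 1

Answer: 1 pred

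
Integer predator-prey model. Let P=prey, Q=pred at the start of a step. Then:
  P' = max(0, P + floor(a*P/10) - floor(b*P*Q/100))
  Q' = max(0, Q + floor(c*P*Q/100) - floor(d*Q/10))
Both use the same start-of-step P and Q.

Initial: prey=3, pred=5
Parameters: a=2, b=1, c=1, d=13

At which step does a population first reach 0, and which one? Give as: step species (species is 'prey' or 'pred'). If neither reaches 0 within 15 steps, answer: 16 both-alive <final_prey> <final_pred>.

Answer: 1 pred

Derivation:
Step 1: prey: 3+0-0=3; pred: 5+0-6=0
First extinction: pred at step 1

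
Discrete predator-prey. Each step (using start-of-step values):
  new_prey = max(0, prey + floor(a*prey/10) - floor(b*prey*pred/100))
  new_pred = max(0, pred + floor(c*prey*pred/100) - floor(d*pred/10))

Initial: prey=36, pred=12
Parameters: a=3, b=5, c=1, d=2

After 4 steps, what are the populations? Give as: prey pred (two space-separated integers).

Step 1: prey: 36+10-21=25; pred: 12+4-2=14
Step 2: prey: 25+7-17=15; pred: 14+3-2=15
Step 3: prey: 15+4-11=8; pred: 15+2-3=14
Step 4: prey: 8+2-5=5; pred: 14+1-2=13

Answer: 5 13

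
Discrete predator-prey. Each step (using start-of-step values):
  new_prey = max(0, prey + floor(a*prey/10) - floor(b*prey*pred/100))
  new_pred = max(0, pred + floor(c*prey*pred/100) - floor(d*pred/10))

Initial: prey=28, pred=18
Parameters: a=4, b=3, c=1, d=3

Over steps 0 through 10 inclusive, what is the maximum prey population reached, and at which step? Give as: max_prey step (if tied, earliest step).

Answer: 29 10

Derivation:
Step 1: prey: 28+11-15=24; pred: 18+5-5=18
Step 2: prey: 24+9-12=21; pred: 18+4-5=17
Step 3: prey: 21+8-10=19; pred: 17+3-5=15
Step 4: prey: 19+7-8=18; pred: 15+2-4=13
Step 5: prey: 18+7-7=18; pred: 13+2-3=12
Step 6: prey: 18+7-6=19; pred: 12+2-3=11
Step 7: prey: 19+7-6=20; pred: 11+2-3=10
Step 8: prey: 20+8-6=22; pred: 10+2-3=9
Step 9: prey: 22+8-5=25; pred: 9+1-2=8
Step 10: prey: 25+10-6=29; pred: 8+2-2=8
Max prey = 29 at step 10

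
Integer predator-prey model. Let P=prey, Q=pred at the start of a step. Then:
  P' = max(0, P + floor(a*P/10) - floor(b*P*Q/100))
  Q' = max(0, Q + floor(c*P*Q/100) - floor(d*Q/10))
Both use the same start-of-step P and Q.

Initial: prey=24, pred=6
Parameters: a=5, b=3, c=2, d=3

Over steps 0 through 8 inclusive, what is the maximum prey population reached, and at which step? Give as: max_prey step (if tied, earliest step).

Answer: 57 4

Derivation:
Step 1: prey: 24+12-4=32; pred: 6+2-1=7
Step 2: prey: 32+16-6=42; pred: 7+4-2=9
Step 3: prey: 42+21-11=52; pred: 9+7-2=14
Step 4: prey: 52+26-21=57; pred: 14+14-4=24
Step 5: prey: 57+28-41=44; pred: 24+27-7=44
Step 6: prey: 44+22-58=8; pred: 44+38-13=69
Step 7: prey: 8+4-16=0; pred: 69+11-20=60
Step 8: prey: 0+0-0=0; pred: 60+0-18=42
Max prey = 57 at step 4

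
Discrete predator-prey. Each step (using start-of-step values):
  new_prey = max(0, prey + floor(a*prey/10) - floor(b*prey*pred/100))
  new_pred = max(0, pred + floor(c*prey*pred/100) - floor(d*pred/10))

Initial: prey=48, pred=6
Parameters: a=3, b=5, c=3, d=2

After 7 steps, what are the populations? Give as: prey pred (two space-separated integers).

Step 1: prey: 48+14-14=48; pred: 6+8-1=13
Step 2: prey: 48+14-31=31; pred: 13+18-2=29
Step 3: prey: 31+9-44=0; pred: 29+26-5=50
Step 4: prey: 0+0-0=0; pred: 50+0-10=40
Step 5: prey: 0+0-0=0; pred: 40+0-8=32
Step 6: prey: 0+0-0=0; pred: 32+0-6=26
Step 7: prey: 0+0-0=0; pred: 26+0-5=21

Answer: 0 21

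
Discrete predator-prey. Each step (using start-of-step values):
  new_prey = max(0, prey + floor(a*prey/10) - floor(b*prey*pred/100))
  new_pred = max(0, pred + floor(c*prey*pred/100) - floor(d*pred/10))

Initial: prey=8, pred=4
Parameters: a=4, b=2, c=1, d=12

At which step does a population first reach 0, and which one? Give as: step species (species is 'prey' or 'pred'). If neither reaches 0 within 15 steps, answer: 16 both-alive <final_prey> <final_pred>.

Answer: 1 pred

Derivation:
Step 1: prey: 8+3-0=11; pred: 4+0-4=0
First extinction: pred at step 1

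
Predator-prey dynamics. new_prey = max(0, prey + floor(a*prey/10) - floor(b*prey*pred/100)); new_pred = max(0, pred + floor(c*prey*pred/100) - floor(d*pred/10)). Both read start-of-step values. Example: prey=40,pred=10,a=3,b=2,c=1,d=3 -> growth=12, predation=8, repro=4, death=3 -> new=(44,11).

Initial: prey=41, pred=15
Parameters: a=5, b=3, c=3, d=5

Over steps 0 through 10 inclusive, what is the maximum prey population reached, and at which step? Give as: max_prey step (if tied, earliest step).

Answer: 43 1

Derivation:
Step 1: prey: 41+20-18=43; pred: 15+18-7=26
Step 2: prey: 43+21-33=31; pred: 26+33-13=46
Step 3: prey: 31+15-42=4; pred: 46+42-23=65
Step 4: prey: 4+2-7=0; pred: 65+7-32=40
Step 5: prey: 0+0-0=0; pred: 40+0-20=20
Step 6: prey: 0+0-0=0; pred: 20+0-10=10
Step 7: prey: 0+0-0=0; pred: 10+0-5=5
Step 8: prey: 0+0-0=0; pred: 5+0-2=3
Step 9: prey: 0+0-0=0; pred: 3+0-1=2
Step 10: prey: 0+0-0=0; pred: 2+0-1=1
Max prey = 43 at step 1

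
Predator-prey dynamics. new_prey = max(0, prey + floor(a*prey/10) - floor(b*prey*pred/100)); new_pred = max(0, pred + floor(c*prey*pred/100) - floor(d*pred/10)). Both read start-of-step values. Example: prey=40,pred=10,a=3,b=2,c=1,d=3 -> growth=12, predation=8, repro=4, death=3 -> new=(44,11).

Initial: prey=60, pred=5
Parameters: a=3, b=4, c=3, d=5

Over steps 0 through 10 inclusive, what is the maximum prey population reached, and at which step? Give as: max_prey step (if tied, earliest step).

Step 1: prey: 60+18-12=66; pred: 5+9-2=12
Step 2: prey: 66+19-31=54; pred: 12+23-6=29
Step 3: prey: 54+16-62=8; pred: 29+46-14=61
Step 4: prey: 8+2-19=0; pred: 61+14-30=45
Step 5: prey: 0+0-0=0; pred: 45+0-22=23
Step 6: prey: 0+0-0=0; pred: 23+0-11=12
Step 7: prey: 0+0-0=0; pred: 12+0-6=6
Step 8: prey: 0+0-0=0; pred: 6+0-3=3
Step 9: prey: 0+0-0=0; pred: 3+0-1=2
Step 10: prey: 0+0-0=0; pred: 2+0-1=1
Max prey = 66 at step 1

Answer: 66 1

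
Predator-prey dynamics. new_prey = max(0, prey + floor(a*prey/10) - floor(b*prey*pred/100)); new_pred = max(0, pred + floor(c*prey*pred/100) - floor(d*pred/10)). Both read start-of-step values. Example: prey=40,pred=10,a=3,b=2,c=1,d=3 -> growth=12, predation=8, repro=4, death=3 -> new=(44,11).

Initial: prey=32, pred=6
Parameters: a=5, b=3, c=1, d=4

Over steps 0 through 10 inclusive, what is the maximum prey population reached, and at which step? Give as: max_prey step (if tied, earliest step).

Answer: 169 6

Derivation:
Step 1: prey: 32+16-5=43; pred: 6+1-2=5
Step 2: prey: 43+21-6=58; pred: 5+2-2=5
Step 3: prey: 58+29-8=79; pred: 5+2-2=5
Step 4: prey: 79+39-11=107; pred: 5+3-2=6
Step 5: prey: 107+53-19=141; pred: 6+6-2=10
Step 6: prey: 141+70-42=169; pred: 10+14-4=20
Step 7: prey: 169+84-101=152; pred: 20+33-8=45
Step 8: prey: 152+76-205=23; pred: 45+68-18=95
Step 9: prey: 23+11-65=0; pred: 95+21-38=78
Step 10: prey: 0+0-0=0; pred: 78+0-31=47
Max prey = 169 at step 6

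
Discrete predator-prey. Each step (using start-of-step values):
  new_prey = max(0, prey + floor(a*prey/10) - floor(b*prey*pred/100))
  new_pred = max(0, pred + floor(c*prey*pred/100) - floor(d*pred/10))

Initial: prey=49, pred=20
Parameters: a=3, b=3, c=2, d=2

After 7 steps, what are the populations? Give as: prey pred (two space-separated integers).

Step 1: prey: 49+14-29=34; pred: 20+19-4=35
Step 2: prey: 34+10-35=9; pred: 35+23-7=51
Step 3: prey: 9+2-13=0; pred: 51+9-10=50
Step 4: prey: 0+0-0=0; pred: 50+0-10=40
Step 5: prey: 0+0-0=0; pred: 40+0-8=32
Step 6: prey: 0+0-0=0; pred: 32+0-6=26
Step 7: prey: 0+0-0=0; pred: 26+0-5=21

Answer: 0 21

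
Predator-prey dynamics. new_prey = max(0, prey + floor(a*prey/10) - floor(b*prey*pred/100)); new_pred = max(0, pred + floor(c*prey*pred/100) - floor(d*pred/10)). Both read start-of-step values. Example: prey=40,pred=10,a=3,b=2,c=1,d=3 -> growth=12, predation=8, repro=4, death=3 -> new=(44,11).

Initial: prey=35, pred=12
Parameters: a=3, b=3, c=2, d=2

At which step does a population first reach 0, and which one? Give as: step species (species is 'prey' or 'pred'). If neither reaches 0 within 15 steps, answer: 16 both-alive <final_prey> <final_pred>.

Step 1: prey: 35+10-12=33; pred: 12+8-2=18
Step 2: prey: 33+9-17=25; pred: 18+11-3=26
Step 3: prey: 25+7-19=13; pred: 26+13-5=34
Step 4: prey: 13+3-13=3; pred: 34+8-6=36
Step 5: prey: 3+0-3=0; pred: 36+2-7=31
First extinction: prey at step 5

Answer: 5 prey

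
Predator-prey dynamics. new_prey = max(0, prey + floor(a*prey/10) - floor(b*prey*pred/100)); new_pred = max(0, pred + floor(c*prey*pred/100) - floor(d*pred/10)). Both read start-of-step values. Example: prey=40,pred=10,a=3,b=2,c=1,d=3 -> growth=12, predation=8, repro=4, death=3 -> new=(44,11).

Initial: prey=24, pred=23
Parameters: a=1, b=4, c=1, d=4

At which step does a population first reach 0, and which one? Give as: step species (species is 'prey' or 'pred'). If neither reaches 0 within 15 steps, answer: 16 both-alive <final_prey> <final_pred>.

Answer: 16 both-alive 1 2

Derivation:
Step 1: prey: 24+2-22=4; pred: 23+5-9=19
Step 2: prey: 4+0-3=1; pred: 19+0-7=12
Step 3: prey: 1+0-0=1; pred: 12+0-4=8
Step 4: prey: 1+0-0=1; pred: 8+0-3=5
Step 5: prey: 1+0-0=1; pred: 5+0-2=3
Step 6: prey: 1+0-0=1; pred: 3+0-1=2
Step 7: prey: 1+0-0=1; pred: 2+0-0=2
Steps 8-15: state stable at prey=1, pred=2 (no change)
No extinction within 15 steps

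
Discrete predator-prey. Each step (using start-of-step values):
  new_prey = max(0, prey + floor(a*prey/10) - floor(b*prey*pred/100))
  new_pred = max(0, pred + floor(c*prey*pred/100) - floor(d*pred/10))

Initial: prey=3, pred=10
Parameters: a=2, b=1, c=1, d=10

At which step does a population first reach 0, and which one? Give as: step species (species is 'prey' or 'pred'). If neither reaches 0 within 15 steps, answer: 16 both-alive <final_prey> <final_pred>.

Step 1: prey: 3+0-0=3; pred: 10+0-10=0
First extinction: pred at step 1

Answer: 1 pred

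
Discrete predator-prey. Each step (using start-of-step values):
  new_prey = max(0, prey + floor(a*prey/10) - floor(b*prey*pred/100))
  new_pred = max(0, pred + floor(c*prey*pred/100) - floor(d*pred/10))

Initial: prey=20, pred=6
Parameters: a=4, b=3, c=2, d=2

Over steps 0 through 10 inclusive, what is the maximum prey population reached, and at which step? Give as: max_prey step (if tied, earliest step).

Answer: 34 3

Derivation:
Step 1: prey: 20+8-3=25; pred: 6+2-1=7
Step 2: prey: 25+10-5=30; pred: 7+3-1=9
Step 3: prey: 30+12-8=34; pred: 9+5-1=13
Step 4: prey: 34+13-13=34; pred: 13+8-2=19
Step 5: prey: 34+13-19=28; pred: 19+12-3=28
Step 6: prey: 28+11-23=16; pred: 28+15-5=38
Step 7: prey: 16+6-18=4; pred: 38+12-7=43
Step 8: prey: 4+1-5=0; pred: 43+3-8=38
Step 9: prey: 0+0-0=0; pred: 38+0-7=31
Step 10: prey: 0+0-0=0; pred: 31+0-6=25
Max prey = 34 at step 3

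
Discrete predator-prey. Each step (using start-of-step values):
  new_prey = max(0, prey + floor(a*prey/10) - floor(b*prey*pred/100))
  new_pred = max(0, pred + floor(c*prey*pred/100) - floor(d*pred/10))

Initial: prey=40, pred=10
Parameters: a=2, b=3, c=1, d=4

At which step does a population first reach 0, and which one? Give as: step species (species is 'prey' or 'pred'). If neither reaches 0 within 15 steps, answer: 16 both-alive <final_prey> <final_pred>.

Answer: 16 both-alive 30 7

Derivation:
Step 1: prey: 40+8-12=36; pred: 10+4-4=10
Step 2: prey: 36+7-10=33; pred: 10+3-4=9
Step 3: prey: 33+6-8=31; pred: 9+2-3=8
Step 4: prey: 31+6-7=30; pred: 8+2-3=7
Step 5: prey: 30+6-6=30; pred: 7+2-2=7
Steps 6-15: state stable at prey=30, pred=7 (no change)
No extinction within 15 steps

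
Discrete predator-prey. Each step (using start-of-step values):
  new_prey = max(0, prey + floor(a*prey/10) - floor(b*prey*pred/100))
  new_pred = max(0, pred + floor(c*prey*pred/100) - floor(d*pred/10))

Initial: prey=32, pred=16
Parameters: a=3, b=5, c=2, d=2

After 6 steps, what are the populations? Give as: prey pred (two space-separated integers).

Step 1: prey: 32+9-25=16; pred: 16+10-3=23
Step 2: prey: 16+4-18=2; pred: 23+7-4=26
Step 3: prey: 2+0-2=0; pred: 26+1-5=22
Step 4: prey: 0+0-0=0; pred: 22+0-4=18
Step 5: prey: 0+0-0=0; pred: 18+0-3=15
Step 6: prey: 0+0-0=0; pred: 15+0-3=12

Answer: 0 12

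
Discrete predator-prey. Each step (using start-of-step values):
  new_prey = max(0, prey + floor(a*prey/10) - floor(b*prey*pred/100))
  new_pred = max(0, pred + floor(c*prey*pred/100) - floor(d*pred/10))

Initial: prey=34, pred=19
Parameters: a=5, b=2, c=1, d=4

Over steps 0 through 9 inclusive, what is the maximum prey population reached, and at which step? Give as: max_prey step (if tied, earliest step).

Answer: 67 6

Derivation:
Step 1: prey: 34+17-12=39; pred: 19+6-7=18
Step 2: prey: 39+19-14=44; pred: 18+7-7=18
Step 3: prey: 44+22-15=51; pred: 18+7-7=18
Step 4: prey: 51+25-18=58; pred: 18+9-7=20
Step 5: prey: 58+29-23=64; pred: 20+11-8=23
Step 6: prey: 64+32-29=67; pred: 23+14-9=28
Step 7: prey: 67+33-37=63; pred: 28+18-11=35
Step 8: prey: 63+31-44=50; pred: 35+22-14=43
Step 9: prey: 50+25-43=32; pred: 43+21-17=47
Max prey = 67 at step 6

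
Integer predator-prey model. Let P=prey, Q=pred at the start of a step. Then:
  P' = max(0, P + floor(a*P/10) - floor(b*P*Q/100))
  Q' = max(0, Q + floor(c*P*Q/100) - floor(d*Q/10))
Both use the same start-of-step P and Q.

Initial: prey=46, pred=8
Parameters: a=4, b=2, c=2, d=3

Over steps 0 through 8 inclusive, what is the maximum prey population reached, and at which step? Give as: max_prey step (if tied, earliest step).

Answer: 65 2

Derivation:
Step 1: prey: 46+18-7=57; pred: 8+7-2=13
Step 2: prey: 57+22-14=65; pred: 13+14-3=24
Step 3: prey: 65+26-31=60; pred: 24+31-7=48
Step 4: prey: 60+24-57=27; pred: 48+57-14=91
Step 5: prey: 27+10-49=0; pred: 91+49-27=113
Step 6: prey: 0+0-0=0; pred: 113+0-33=80
Step 7: prey: 0+0-0=0; pred: 80+0-24=56
Step 8: prey: 0+0-0=0; pred: 56+0-16=40
Max prey = 65 at step 2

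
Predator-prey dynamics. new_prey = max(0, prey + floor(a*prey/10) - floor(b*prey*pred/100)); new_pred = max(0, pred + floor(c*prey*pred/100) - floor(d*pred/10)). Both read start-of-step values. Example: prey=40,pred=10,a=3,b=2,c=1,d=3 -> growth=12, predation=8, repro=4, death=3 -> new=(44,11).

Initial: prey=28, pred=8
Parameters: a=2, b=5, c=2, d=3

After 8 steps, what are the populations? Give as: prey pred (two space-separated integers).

Step 1: prey: 28+5-11=22; pred: 8+4-2=10
Step 2: prey: 22+4-11=15; pred: 10+4-3=11
Step 3: prey: 15+3-8=10; pred: 11+3-3=11
Step 4: prey: 10+2-5=7; pred: 11+2-3=10
Step 5: prey: 7+1-3=5; pred: 10+1-3=8
Step 6: prey: 5+1-2=4; pred: 8+0-2=6
Step 7: prey: 4+0-1=3; pred: 6+0-1=5
Step 8: prey: 3+0-0=3; pred: 5+0-1=4

Answer: 3 4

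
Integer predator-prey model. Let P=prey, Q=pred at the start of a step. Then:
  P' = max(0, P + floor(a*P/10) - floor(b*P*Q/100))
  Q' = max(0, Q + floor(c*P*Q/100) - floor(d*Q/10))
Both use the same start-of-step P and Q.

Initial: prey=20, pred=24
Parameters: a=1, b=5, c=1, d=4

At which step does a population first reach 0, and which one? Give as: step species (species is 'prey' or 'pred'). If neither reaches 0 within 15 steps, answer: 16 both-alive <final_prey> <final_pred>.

Answer: 1 prey

Derivation:
Step 1: prey: 20+2-24=0; pred: 24+4-9=19
First extinction: prey at step 1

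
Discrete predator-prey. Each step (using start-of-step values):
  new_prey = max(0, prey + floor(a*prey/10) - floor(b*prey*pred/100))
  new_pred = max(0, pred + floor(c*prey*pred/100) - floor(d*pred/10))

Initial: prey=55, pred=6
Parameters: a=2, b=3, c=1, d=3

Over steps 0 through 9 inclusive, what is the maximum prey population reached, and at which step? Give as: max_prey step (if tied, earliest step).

Answer: 57 1

Derivation:
Step 1: prey: 55+11-9=57; pred: 6+3-1=8
Step 2: prey: 57+11-13=55; pred: 8+4-2=10
Step 3: prey: 55+11-16=50; pred: 10+5-3=12
Step 4: prey: 50+10-18=42; pred: 12+6-3=15
Step 5: prey: 42+8-18=32; pred: 15+6-4=17
Step 6: prey: 32+6-16=22; pred: 17+5-5=17
Step 7: prey: 22+4-11=15; pred: 17+3-5=15
Step 8: prey: 15+3-6=12; pred: 15+2-4=13
Step 9: prey: 12+2-4=10; pred: 13+1-3=11
Max prey = 57 at step 1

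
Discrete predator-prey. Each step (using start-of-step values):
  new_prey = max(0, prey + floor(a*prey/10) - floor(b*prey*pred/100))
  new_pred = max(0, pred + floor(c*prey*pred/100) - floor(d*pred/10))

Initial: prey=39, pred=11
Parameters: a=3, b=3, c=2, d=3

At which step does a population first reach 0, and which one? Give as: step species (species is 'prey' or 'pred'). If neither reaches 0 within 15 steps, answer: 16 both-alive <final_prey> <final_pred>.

Answer: 16 both-alive 1 3

Derivation:
Step 1: prey: 39+11-12=38; pred: 11+8-3=16
Step 2: prey: 38+11-18=31; pred: 16+12-4=24
Step 3: prey: 31+9-22=18; pred: 24+14-7=31
Step 4: prey: 18+5-16=7; pred: 31+11-9=33
Step 5: prey: 7+2-6=3; pred: 33+4-9=28
Step 6: prey: 3+0-2=1; pred: 28+1-8=21
Step 7: prey: 1+0-0=1; pred: 21+0-6=15
Step 8: prey: 1+0-0=1; pred: 15+0-4=11
Step 9: prey: 1+0-0=1; pred: 11+0-3=8
Step 10: prey: 1+0-0=1; pred: 8+0-2=6
Step 11: prey: 1+0-0=1; pred: 6+0-1=5
Step 12: prey: 1+0-0=1; pred: 5+0-1=4
Step 13: prey: 1+0-0=1; pred: 4+0-1=3
Step 14: prey: 1+0-0=1; pred: 3+0-0=3
Steps 15-15: state stable at prey=1, pred=3 (no change)
No extinction within 15 steps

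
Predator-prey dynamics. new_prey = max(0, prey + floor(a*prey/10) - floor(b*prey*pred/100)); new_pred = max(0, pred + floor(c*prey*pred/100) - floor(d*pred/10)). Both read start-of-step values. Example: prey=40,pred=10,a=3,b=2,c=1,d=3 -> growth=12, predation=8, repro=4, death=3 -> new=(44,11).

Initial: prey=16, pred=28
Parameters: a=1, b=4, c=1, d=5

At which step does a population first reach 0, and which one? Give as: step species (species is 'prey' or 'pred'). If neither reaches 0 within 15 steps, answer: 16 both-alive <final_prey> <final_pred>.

Answer: 1 prey

Derivation:
Step 1: prey: 16+1-17=0; pred: 28+4-14=18
First extinction: prey at step 1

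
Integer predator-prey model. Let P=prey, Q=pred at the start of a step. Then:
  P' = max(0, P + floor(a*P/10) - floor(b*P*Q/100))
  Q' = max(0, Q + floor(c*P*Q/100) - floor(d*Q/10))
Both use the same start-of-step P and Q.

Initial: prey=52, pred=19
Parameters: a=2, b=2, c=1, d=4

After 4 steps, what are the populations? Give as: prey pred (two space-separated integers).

Answer: 20 18

Derivation:
Step 1: prey: 52+10-19=43; pred: 19+9-7=21
Step 2: prey: 43+8-18=33; pred: 21+9-8=22
Step 3: prey: 33+6-14=25; pred: 22+7-8=21
Step 4: prey: 25+5-10=20; pred: 21+5-8=18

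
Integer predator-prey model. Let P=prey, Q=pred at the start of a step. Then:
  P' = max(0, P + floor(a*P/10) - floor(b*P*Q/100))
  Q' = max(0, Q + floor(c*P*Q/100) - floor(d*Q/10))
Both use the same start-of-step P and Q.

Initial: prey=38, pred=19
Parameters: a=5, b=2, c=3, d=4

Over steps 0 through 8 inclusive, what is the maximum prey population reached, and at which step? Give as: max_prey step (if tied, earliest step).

Step 1: prey: 38+19-14=43; pred: 19+21-7=33
Step 2: prey: 43+21-28=36; pred: 33+42-13=62
Step 3: prey: 36+18-44=10; pred: 62+66-24=104
Step 4: prey: 10+5-20=0; pred: 104+31-41=94
Step 5: prey: 0+0-0=0; pred: 94+0-37=57
Step 6: prey: 0+0-0=0; pred: 57+0-22=35
Step 7: prey: 0+0-0=0; pred: 35+0-14=21
Step 8: prey: 0+0-0=0; pred: 21+0-8=13
Max prey = 43 at step 1

Answer: 43 1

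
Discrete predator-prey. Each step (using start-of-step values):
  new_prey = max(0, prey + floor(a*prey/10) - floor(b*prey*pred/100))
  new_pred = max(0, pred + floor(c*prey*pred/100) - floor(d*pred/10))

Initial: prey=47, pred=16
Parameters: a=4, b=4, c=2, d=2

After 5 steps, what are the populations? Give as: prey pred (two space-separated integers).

Step 1: prey: 47+18-30=35; pred: 16+15-3=28
Step 2: prey: 35+14-39=10; pred: 28+19-5=42
Step 3: prey: 10+4-16=0; pred: 42+8-8=42
Step 4: prey: 0+0-0=0; pred: 42+0-8=34
Step 5: prey: 0+0-0=0; pred: 34+0-6=28

Answer: 0 28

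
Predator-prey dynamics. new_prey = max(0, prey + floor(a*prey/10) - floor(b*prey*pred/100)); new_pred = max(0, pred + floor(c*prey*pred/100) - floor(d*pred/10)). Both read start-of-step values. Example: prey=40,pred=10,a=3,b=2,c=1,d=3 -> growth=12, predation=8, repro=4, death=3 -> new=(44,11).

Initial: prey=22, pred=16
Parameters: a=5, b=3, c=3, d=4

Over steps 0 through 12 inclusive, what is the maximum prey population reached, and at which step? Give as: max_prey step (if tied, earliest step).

Answer: 23 1

Derivation:
Step 1: prey: 22+11-10=23; pred: 16+10-6=20
Step 2: prey: 23+11-13=21; pred: 20+13-8=25
Step 3: prey: 21+10-15=16; pred: 25+15-10=30
Step 4: prey: 16+8-14=10; pred: 30+14-12=32
Step 5: prey: 10+5-9=6; pred: 32+9-12=29
Step 6: prey: 6+3-5=4; pred: 29+5-11=23
Step 7: prey: 4+2-2=4; pred: 23+2-9=16
Step 8: prey: 4+2-1=5; pred: 16+1-6=11
Step 9: prey: 5+2-1=6; pred: 11+1-4=8
Step 10: prey: 6+3-1=8; pred: 8+1-3=6
Step 11: prey: 8+4-1=11; pred: 6+1-2=5
Step 12: prey: 11+5-1=15; pred: 5+1-2=4
Max prey = 23 at step 1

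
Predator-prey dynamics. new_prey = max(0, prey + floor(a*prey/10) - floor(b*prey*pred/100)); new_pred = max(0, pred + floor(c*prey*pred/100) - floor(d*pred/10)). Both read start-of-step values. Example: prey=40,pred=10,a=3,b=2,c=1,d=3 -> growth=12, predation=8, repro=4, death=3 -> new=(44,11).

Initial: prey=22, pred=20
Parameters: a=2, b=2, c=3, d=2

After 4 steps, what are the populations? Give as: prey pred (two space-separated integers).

Answer: 2 42

Derivation:
Step 1: prey: 22+4-8=18; pred: 20+13-4=29
Step 2: prey: 18+3-10=11; pred: 29+15-5=39
Step 3: prey: 11+2-8=5; pred: 39+12-7=44
Step 4: prey: 5+1-4=2; pred: 44+6-8=42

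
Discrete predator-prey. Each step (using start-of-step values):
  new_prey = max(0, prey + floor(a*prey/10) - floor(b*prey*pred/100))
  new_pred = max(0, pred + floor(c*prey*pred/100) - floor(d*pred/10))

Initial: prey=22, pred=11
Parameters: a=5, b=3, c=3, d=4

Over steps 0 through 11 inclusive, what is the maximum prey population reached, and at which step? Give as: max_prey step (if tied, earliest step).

Answer: 29 2

Derivation:
Step 1: prey: 22+11-7=26; pred: 11+7-4=14
Step 2: prey: 26+13-10=29; pred: 14+10-5=19
Step 3: prey: 29+14-16=27; pred: 19+16-7=28
Step 4: prey: 27+13-22=18; pred: 28+22-11=39
Step 5: prey: 18+9-21=6; pred: 39+21-15=45
Step 6: prey: 6+3-8=1; pred: 45+8-18=35
Step 7: prey: 1+0-1=0; pred: 35+1-14=22
Step 8: prey: 0+0-0=0; pred: 22+0-8=14
Step 9: prey: 0+0-0=0; pred: 14+0-5=9
Step 10: prey: 0+0-0=0; pred: 9+0-3=6
Step 11: prey: 0+0-0=0; pred: 6+0-2=4
Max prey = 29 at step 2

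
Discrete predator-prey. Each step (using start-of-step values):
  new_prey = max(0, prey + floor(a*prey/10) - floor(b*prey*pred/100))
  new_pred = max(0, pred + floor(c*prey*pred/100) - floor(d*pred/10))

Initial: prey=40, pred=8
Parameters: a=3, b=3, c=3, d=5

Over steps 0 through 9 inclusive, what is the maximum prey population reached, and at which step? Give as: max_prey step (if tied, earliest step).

Step 1: prey: 40+12-9=43; pred: 8+9-4=13
Step 2: prey: 43+12-16=39; pred: 13+16-6=23
Step 3: prey: 39+11-26=24; pred: 23+26-11=38
Step 4: prey: 24+7-27=4; pred: 38+27-19=46
Step 5: prey: 4+1-5=0; pred: 46+5-23=28
Step 6: prey: 0+0-0=0; pred: 28+0-14=14
Step 7: prey: 0+0-0=0; pred: 14+0-7=7
Step 8: prey: 0+0-0=0; pred: 7+0-3=4
Step 9: prey: 0+0-0=0; pred: 4+0-2=2
Max prey = 43 at step 1

Answer: 43 1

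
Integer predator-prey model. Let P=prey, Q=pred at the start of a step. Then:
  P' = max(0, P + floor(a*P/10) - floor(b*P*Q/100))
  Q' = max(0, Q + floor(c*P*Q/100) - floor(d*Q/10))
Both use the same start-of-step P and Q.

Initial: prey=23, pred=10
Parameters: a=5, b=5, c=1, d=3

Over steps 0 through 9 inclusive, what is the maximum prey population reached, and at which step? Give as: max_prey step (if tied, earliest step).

Step 1: prey: 23+11-11=23; pred: 10+2-3=9
Step 2: prey: 23+11-10=24; pred: 9+2-2=9
Step 3: prey: 24+12-10=26; pred: 9+2-2=9
Step 4: prey: 26+13-11=28; pred: 9+2-2=9
Step 5: prey: 28+14-12=30; pred: 9+2-2=9
Step 6: prey: 30+15-13=32; pred: 9+2-2=9
Step 7: prey: 32+16-14=34; pred: 9+2-2=9
Step 8: prey: 34+17-15=36; pred: 9+3-2=10
Step 9: prey: 36+18-18=36; pred: 10+3-3=10
Max prey = 36 at step 8

Answer: 36 8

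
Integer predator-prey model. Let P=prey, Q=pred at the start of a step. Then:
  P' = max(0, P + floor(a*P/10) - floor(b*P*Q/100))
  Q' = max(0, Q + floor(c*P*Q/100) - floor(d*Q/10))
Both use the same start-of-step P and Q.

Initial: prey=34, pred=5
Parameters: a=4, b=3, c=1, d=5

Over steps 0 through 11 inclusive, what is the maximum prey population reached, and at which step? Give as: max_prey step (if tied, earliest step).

Answer: 169 7

Derivation:
Step 1: prey: 34+13-5=42; pred: 5+1-2=4
Step 2: prey: 42+16-5=53; pred: 4+1-2=3
Step 3: prey: 53+21-4=70; pred: 3+1-1=3
Step 4: prey: 70+28-6=92; pred: 3+2-1=4
Step 5: prey: 92+36-11=117; pred: 4+3-2=5
Step 6: prey: 117+46-17=146; pred: 5+5-2=8
Step 7: prey: 146+58-35=169; pred: 8+11-4=15
Step 8: prey: 169+67-76=160; pred: 15+25-7=33
Step 9: prey: 160+64-158=66; pred: 33+52-16=69
Step 10: prey: 66+26-136=0; pred: 69+45-34=80
Step 11: prey: 0+0-0=0; pred: 80+0-40=40
Max prey = 169 at step 7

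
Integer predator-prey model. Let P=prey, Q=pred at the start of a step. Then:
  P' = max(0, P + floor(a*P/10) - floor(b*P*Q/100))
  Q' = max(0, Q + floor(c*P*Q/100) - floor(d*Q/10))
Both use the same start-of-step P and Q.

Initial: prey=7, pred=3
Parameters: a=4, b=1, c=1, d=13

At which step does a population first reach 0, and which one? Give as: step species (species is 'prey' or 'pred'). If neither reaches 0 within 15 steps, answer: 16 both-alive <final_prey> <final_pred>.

Answer: 1 pred

Derivation:
Step 1: prey: 7+2-0=9; pred: 3+0-3=0
First extinction: pred at step 1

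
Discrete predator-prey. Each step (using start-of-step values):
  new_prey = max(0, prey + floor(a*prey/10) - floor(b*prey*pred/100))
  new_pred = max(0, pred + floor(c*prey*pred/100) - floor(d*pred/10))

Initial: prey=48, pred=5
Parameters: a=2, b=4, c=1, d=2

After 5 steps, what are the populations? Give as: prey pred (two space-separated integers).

Answer: 28 12

Derivation:
Step 1: prey: 48+9-9=48; pred: 5+2-1=6
Step 2: prey: 48+9-11=46; pred: 6+2-1=7
Step 3: prey: 46+9-12=43; pred: 7+3-1=9
Step 4: prey: 43+8-15=36; pred: 9+3-1=11
Step 5: prey: 36+7-15=28; pred: 11+3-2=12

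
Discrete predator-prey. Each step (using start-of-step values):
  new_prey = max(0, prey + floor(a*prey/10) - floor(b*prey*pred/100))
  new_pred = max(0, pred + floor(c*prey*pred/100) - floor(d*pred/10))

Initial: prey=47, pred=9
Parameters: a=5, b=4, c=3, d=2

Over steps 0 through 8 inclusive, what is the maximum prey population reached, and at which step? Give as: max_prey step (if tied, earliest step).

Answer: 54 1

Derivation:
Step 1: prey: 47+23-16=54; pred: 9+12-1=20
Step 2: prey: 54+27-43=38; pred: 20+32-4=48
Step 3: prey: 38+19-72=0; pred: 48+54-9=93
Step 4: prey: 0+0-0=0; pred: 93+0-18=75
Step 5: prey: 0+0-0=0; pred: 75+0-15=60
Step 6: prey: 0+0-0=0; pred: 60+0-12=48
Step 7: prey: 0+0-0=0; pred: 48+0-9=39
Step 8: prey: 0+0-0=0; pred: 39+0-7=32
Max prey = 54 at step 1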